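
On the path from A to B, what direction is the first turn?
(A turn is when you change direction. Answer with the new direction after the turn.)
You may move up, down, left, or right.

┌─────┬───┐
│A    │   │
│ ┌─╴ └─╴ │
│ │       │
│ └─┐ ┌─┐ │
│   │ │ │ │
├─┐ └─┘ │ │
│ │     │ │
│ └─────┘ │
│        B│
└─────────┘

Directions: right, right, down, right, right, down, down, down
First turn direction: down

Solution:

┌─────┬───┐
│A → ↓│   │
│ ┌─╴ └─╴ │
│ │  ↳ → ↓│
│ └─┐ ┌─┐ │
│   │ │ │↓│
├─┐ └─┘ │ │
│ │     │↓│
│ └─────┘ │
│        B│
└─────────┘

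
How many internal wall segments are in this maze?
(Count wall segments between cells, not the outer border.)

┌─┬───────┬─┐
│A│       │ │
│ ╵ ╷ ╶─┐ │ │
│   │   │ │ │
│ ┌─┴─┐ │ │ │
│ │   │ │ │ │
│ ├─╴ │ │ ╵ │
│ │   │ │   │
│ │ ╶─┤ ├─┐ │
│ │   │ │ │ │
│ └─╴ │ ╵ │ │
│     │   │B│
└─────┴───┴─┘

Counting internal wall segments:
Total internal walls: 25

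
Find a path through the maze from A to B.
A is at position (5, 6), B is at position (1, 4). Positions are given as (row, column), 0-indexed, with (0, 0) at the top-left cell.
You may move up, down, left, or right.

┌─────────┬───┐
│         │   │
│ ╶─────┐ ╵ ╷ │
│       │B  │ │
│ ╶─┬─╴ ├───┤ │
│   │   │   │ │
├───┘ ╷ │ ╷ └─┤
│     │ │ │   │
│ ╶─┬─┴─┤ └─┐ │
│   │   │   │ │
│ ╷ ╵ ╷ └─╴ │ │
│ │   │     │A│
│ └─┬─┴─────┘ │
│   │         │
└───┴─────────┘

Finding the shortest path from (5, 6) to (1, 4):
Path length: 32 steps
Directions: up → up → left → up → left → down → down → right → down → left → left → up → left → down → left → up → left → up → right → right → up → right → up → left → left → left → up → right → right → right → right → down

Solution:

┌─────────┬───┐
│↱ → → → ↓│   │
│ ╶─────┐ ╵ ╷ │
│↑ ← ← ↰│B  │ │
│ ╶─┬─╴ ├───┤ │
│   │↱ ↑│↓ ↰│ │
├───┘ ╷ │ ╷ └─┤
│↱ → ↑│ │↓│↑ ↰│
│ ╶─┬─┴─┤ └─┐ │
│↑ ↰│↓ ↰│↳ ↓│↑│
│ ╷ ╵ ╷ └─╴ │ │
│ │↑ ↲│↑ ← ↲│A│
│ └─┬─┴─────┘ │
│   │         │
└───┴─────────┘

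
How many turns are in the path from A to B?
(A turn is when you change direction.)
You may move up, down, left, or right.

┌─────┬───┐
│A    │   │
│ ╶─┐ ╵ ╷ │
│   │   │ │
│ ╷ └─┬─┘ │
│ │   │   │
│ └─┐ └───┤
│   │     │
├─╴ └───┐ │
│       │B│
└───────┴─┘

Directions: down, right, down, right, down, right, right, down
Number of turns: 6

Solution:

┌─────┬───┐
│A    │   │
│ ╶─┐ ╵ ╷ │
│↳ ↓│   │ │
│ ╷ └─┬─┘ │
│ │↳ ↓│   │
│ └─┐ └───┤
│   │↳ → ↓│
├─╴ └───┐ │
│       │B│
└───────┴─┘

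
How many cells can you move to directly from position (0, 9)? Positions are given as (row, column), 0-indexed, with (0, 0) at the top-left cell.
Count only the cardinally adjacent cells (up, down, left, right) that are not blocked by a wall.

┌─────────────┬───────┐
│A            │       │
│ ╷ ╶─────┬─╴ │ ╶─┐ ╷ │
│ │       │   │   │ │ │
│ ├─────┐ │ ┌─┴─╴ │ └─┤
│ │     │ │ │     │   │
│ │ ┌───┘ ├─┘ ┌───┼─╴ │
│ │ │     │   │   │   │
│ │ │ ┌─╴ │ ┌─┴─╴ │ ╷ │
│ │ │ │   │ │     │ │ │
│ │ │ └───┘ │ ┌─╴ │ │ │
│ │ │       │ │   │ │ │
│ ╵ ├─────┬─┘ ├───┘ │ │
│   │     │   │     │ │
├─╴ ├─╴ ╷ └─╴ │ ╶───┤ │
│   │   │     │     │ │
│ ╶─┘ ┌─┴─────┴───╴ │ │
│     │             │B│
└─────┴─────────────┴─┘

Checking passable neighbors of (0, 9):
Neighbors: (1, 9), (0, 8), (0, 10)
Count: 3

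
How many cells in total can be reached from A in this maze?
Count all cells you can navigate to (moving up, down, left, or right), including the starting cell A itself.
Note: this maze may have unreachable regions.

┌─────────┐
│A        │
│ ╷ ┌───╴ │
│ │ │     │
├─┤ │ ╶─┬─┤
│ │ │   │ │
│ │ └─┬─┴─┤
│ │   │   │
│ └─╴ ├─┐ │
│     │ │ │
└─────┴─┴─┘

Using BFS/flood-fill to find all reachable cells from A:
Maze size: 5 × 5 = 25 total cells
5 cell(s) are walled off and cannot be reached from A.
Reachable cells: 20

Reachable region (· marks reachable cells):

┌─────────┐
│A · · · ·│
│ ╷ ┌───╴ │
│·│·│· · ·│
├─┤ │ ╶─┬─┤
│·│·│· ·│ │
│ │ └─┬─┴─┤
│·│· ·│   │
│ └─╴ ├─┐ │
│· · ·│ │ │
└─────┴─┴─┘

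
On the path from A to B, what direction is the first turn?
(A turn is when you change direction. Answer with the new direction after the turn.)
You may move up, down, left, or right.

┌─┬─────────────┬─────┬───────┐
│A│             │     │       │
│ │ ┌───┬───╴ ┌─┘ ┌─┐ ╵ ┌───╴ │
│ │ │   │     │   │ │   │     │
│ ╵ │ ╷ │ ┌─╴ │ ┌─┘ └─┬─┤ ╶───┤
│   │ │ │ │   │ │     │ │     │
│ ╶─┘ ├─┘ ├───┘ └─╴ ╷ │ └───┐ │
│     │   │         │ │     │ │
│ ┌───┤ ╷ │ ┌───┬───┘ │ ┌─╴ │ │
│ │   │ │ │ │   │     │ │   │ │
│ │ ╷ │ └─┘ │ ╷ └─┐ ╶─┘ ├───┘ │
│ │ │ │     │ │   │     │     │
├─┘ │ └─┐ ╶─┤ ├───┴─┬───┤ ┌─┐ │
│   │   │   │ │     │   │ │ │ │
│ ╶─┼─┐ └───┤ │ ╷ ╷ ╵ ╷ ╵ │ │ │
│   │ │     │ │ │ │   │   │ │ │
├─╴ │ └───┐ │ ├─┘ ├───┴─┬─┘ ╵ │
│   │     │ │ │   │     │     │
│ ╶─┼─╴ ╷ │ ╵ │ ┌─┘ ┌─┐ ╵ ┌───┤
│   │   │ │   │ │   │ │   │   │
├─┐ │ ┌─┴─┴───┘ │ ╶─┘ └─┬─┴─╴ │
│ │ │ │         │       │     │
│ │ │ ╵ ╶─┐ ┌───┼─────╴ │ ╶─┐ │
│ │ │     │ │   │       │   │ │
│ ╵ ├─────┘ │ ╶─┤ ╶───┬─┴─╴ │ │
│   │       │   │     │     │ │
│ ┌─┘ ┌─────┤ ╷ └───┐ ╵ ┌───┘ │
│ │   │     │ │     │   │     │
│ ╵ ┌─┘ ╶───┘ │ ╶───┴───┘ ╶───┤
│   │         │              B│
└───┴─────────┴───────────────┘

Directions: down, down, right, up, up, right, right, right, right, right, down, left, left, down, down, left, down, down, right, right, up, up, right, right, up, up, right, up, right, right, down, right, up, right, right, right, down, left, left, down, right, right, down, down, down, down, down, down, left, left, down, left, up, left, left, down, left, down, right, right, right, down, left, left, left, down, right, right, down, right, up, right, right, up, left, up, right, right, down, down, down, left, left, down, right, right
First turn direction: right

Solution:

┌─┬─────────────┬─────┬───────┐
│A│↱ → → → → ↓  │↱ → ↓│↱ → → ↓│
│ │ ┌───┬───╴ ┌─┘ ┌─┐ ╵ ┌───╴ │
│↓│↑│   │↓ ← ↲│↱ ↑│ │↳ ↑│↓ ← ↲│
│ ╵ │ ╷ │ ┌─╴ │ ┌─┘ └─┬─┤ ╶───┤
│↳ ↑│ │ │↓│   │↑│     │ │↳ → ↓│
│ ╶─┘ ├─┘ ├───┘ └─╴ ╷ │ └───┐ │
│     │↓ ↲│↱ → ↑    │ │     │↓│
│ ┌───┤ ╷ │ ┌───┬───┘ │ ┌─╴ │ │
│ │   │↓│ │↑│   │     │ │   │↓│
│ │ ╷ │ └─┘ │ ╷ └─┐ ╶─┘ ├───┘ │
│ │ │ │↳ → ↑│ │   │     │    ↓│
├─┘ │ └─┐ ╶─┤ ├───┴─┬───┤ ┌─┐ │
│   │   │   │ │     │   │ │ │↓│
│ ╶─┼─┐ └───┤ │ ╷ ╷ ╵ ╷ ╵ │ │ │
│   │ │     │ │ │ │   │   │ │↓│
├─╴ │ └───┐ │ ├─┘ ├───┴─┬─┘ ╵ │
│   │     │ │ │   │↓ ← ↰│↓ ← ↲│
│ ╶─┼─╴ ╷ │ ╵ │ ┌─┘ ┌─┐ ╵ ┌───┤
│   │   │ │   │ │↓ ↲│ │↑ ↲│   │
├─┐ │ ┌─┴─┴───┘ │ ╶─┘ └─┬─┴─╴ │
│ │ │ │         │↳ → → ↓│↱ → ↓│
│ │ │ ╵ ╶─┐ ┌───┼─────╴ │ ╶─┐ │
│ │ │     │ │   │↓ ← ← ↲│↑ ↰│↓│
│ ╵ ├─────┘ │ ╶─┤ ╶───┬─┴─╴ │ │
│   │       │   │↳ → ↓│↱ → ↑│↓│
│ ┌─┘ ┌─────┤ ╷ └───┐ ╵ ┌───┘ │
│ │   │     │ │     │↳ ↑│↓ ← ↲│
│ ╵ ┌─┘ ╶───┘ │ ╶───┴───┘ ╶───┤
│   │         │          ↳ → B│
└───┴─────────┴───────────────┘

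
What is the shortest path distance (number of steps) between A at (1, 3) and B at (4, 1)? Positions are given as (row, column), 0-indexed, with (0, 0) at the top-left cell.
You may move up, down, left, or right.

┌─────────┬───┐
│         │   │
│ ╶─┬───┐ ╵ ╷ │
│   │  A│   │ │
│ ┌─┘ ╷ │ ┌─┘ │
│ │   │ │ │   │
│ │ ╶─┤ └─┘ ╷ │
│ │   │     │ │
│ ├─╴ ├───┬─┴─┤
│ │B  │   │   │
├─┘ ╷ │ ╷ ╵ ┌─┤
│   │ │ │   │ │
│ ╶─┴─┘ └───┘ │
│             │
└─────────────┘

Finding path from (1, 3) to (4, 1):
Path: (1,3) → (1,2) → (2,2) → (2,1) → (3,1) → (3,2) → (4,2) → (4,1)
Distance: 7 steps

Solution:

┌─────────┬───┐
│         │   │
│ ╶─┬───┐ ╵ ╷ │
│   │↓ A│   │ │
│ ┌─┘ ╷ │ ┌─┘ │
│ │↓ ↲│ │ │   │
│ │ ╶─┤ └─┘ ╷ │
│ │↳ ↓│     │ │
│ ├─╴ ├───┬─┴─┤
│ │B ↲│   │   │
├─┘ ╷ │ ╷ ╵ ┌─┤
│   │ │ │   │ │
│ ╶─┴─┘ └───┘ │
│             │
└─────────────┘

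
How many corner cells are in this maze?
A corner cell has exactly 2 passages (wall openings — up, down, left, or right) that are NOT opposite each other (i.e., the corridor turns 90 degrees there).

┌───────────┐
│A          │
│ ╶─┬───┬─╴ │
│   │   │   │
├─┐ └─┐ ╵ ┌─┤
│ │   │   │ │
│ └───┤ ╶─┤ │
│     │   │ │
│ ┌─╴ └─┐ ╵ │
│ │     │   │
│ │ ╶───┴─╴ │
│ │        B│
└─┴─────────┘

Counting corner cells (2 non-opposite passages):
Total corners: 16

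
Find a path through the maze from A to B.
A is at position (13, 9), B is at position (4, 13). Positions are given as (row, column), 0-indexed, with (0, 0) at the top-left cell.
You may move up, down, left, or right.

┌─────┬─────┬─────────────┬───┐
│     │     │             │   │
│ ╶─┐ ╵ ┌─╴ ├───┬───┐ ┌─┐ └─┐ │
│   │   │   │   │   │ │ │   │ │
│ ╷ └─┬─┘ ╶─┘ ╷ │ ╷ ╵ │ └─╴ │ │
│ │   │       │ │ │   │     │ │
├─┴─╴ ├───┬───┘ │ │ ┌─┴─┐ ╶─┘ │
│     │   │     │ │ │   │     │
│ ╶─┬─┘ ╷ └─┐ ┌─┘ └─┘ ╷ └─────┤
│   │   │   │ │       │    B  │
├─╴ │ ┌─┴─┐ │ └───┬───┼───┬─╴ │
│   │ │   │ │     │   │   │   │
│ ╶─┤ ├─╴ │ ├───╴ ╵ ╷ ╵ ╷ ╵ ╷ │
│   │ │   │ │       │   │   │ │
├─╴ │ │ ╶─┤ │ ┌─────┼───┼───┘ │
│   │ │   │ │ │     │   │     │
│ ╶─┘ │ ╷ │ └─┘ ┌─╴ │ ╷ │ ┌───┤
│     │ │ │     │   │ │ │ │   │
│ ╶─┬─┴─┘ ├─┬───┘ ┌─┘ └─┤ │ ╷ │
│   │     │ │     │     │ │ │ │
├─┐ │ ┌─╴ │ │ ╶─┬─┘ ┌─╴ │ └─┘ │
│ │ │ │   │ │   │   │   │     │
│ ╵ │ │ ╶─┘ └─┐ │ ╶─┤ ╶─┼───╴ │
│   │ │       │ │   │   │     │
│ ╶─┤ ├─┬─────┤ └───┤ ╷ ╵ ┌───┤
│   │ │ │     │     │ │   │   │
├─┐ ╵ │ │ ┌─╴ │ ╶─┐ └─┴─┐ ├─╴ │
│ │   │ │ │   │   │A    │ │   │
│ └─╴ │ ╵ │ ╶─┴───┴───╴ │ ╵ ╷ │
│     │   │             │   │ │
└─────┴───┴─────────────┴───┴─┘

Finding the shortest path from (13, 9) to (4, 13):
Path length: 83 steps
Directions: up → left → left → up → up → left → up → right → right → up → right → up → left → left → down → left → left → up → up → up → up → left → up → left → down → left → down → down → down → down → left → left → up → right → up → left → up → right → up → left → up → right → right → up → left → up → left → up → right → right → down → right → up → right → right → down → left → down → right → right → up → right → down → down → left → down → down → right → right → down → right → up → right → down → right → up → right → down → right → up → right → up → left

Solution:

┌─────┬─────┬─────────────┬───┐
│↱ → ↓│↱ → ↓│             │   │
│ ╶─┐ ╵ ┌─╴ ├───┬───┐ ┌─┐ └─┐ │
│↑ ↰│↳ ↑│↓ ↲│↱ ↓│   │ │ │   │ │
│ ╷ └─┬─┘ ╶─┘ ╷ │ ╷ ╵ │ └─╴ │ │
│ │↑ ↰│  ↳ → ↑│↓│ │   │     │ │
├─┴─╴ ├───┬───┘ │ │ ┌─┴─┐ ╶─┘ │
│↱ → ↑│↓ ↰│  ↓ ↲│ │ │   │     │
│ ╶─┬─┘ ╷ └─┐ ┌─┘ └─┘ ╷ └─────┤
│↑ ↰│↓ ↲│↑ ↰│↓│       │    B ↰│
├─╴ │ ┌─┴─┐ │ └───┬───┼───┬─╴ │
│↱ ↑│↓│   │↑│↳ → ↓│↱ ↓│↱ ↓│↱ ↑│
│ ╶─┤ ├─╴ │ ├───╴ ╵ ╷ ╵ ╷ ╵ ╷ │
│↑ ↰│↓│   │↑│    ↳ ↑│↳ ↑│↳ ↑│ │
├─╴ │ │ ╶─┤ │ ┌─────┼───┼───┘ │
│↱ ↑│↓│   │↑│ │↓ ← ↰│   │     │
│ ╶─┘ │ ╷ │ └─┘ ┌─╴ │ ╷ │ ┌───┤
│↑ ← ↲│ │ │↑ ← ↲│↱ ↑│ │ │ │   │
│ ╶─┬─┴─┘ ├─┬───┘ ┌─┘ └─┤ │ ╷ │
│   │     │ │↱ → ↑│     │ │ │ │
├─┐ │ ┌─╴ │ │ ╶─┬─┘ ┌─╴ │ └─┘ │
│ │ │ │   │ │↑ ↰│   │   │     │
│ ╵ │ │ ╶─┘ └─┐ │ ╶─┤ ╶─┼───╴ │
│   │ │       │↑│   │   │     │
│ ╶─┤ ├─┬─────┤ └───┤ ╷ ╵ ┌───┤
│   │ │ │     │↑ ← ↰│ │   │   │
├─┐ ╵ │ │ ┌─╴ │ ╶─┐ └─┴─┐ ├─╴ │
│ │   │ │ │   │   │A    │ │   │
│ └─╴ │ ╵ │ ╶─┴───┴───╴ │ ╵ ╷ │
│     │   │             │   │ │
└─────┴───┴─────────────┴───┴─┘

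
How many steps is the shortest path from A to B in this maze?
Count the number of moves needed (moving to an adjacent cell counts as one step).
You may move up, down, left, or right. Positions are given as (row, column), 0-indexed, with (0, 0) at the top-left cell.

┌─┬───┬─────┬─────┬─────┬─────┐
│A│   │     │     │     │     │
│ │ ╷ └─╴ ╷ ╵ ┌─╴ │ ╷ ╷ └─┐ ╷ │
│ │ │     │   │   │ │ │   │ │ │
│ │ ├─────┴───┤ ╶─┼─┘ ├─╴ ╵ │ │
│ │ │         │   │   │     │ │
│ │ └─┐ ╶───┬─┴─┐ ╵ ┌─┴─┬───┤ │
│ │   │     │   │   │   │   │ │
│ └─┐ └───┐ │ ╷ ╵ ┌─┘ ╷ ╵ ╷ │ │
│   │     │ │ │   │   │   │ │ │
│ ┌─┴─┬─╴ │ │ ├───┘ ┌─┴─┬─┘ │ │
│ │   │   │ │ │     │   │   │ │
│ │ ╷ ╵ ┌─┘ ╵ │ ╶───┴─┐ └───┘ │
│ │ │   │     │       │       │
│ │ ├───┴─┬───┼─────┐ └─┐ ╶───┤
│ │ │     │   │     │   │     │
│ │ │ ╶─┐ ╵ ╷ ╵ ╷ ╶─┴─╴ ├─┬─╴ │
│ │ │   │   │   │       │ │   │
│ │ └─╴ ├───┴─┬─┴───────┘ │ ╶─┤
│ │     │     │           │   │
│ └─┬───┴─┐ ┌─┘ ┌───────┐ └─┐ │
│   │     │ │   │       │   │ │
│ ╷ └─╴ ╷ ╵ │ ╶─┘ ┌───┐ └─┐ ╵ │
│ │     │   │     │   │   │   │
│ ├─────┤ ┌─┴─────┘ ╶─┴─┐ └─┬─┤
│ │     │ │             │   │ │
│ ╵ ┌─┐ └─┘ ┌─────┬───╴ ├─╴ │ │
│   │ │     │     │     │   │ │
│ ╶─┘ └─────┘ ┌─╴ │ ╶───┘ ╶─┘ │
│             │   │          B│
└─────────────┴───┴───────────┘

Using BFS to find shortest path:
Start: (0, 0), End: (14, 14)
Path found:
(0,0) → (1,0) → (2,0) → (3,0) → (4,0) → (5,0) → (6,0) → (7,0) → (8,0) → (9,0) → (10,0) → (11,0) → (12,0) → (13,0) → (13,1) → (12,1) → (12,2) → (12,3) → (13,3) → (13,4) → (13,5) → (12,5) → (12,6) → (12,7) → (12,8) → (12,9) → (12,10) → (12,11) → (13,11) → (13,10) → (13,9) → (14,9) → (14,10) → (14,11) → (14,12) → (14,13) → (14,14)
Number of steps: 36

Solution:

┌─┬───┬─────┬─────┬─────┬─────┐
│A│   │     │     │     │     │
│ │ ╷ └─╴ ╷ ╵ ┌─╴ │ ╷ ╷ └─┐ ╷ │
│↓│ │     │   │   │ │ │   │ │ │
│ │ ├─────┴───┤ ╶─┼─┘ ├─╴ ╵ │ │
│↓│ │         │   │   │     │ │
│ │ └─┐ ╶───┬─┴─┐ ╵ ┌─┴─┬───┤ │
│↓│   │     │   │   │   │   │ │
│ └─┐ └───┐ │ ╷ ╵ ┌─┘ ╷ ╵ ╷ │ │
│↓  │     │ │ │   │   │   │ │ │
│ ┌─┴─┬─╴ │ │ ├───┘ ┌─┴─┬─┘ │ │
│↓│   │   │ │ │     │   │   │ │
│ │ ╷ ╵ ┌─┘ ╵ │ ╶───┴─┐ └───┘ │
│↓│ │   │     │       │       │
│ │ ├───┴─┬───┼─────┐ └─┐ ╶───┤
│↓│ │     │   │     │   │     │
│ │ │ ╶─┐ ╵ ╷ ╵ ╷ ╶─┴─╴ ├─┬─╴ │
│↓│ │   │   │   │       │ │   │
│ │ └─╴ ├───┴─┬─┴───────┘ │ ╶─┤
│↓│     │     │           │   │
│ └─┬───┴─┐ ┌─┘ ┌───────┐ └─┐ │
│↓  │     │ │   │       │   │ │
│ ╷ └─╴ ╷ ╵ │ ╶─┘ ┌───┐ └─┐ ╵ │
│↓│     │   │     │   │   │   │
│ ├─────┤ ┌─┴─────┘ ╶─┴─┐ └─┬─┤
│↓│↱ → ↓│ │↱ → → → → → ↓│   │ │
│ ╵ ┌─┐ └─┘ ┌─────┬───╴ ├─╴ │ │
│↳ ↑│ │↳ → ↑│     │↓ ← ↲│   │ │
│ ╶─┘ └─────┘ ┌─╴ │ ╶───┘ ╶─┘ │
│             │   │↳ → → → → B│
└─────────────┴───┴───────────┘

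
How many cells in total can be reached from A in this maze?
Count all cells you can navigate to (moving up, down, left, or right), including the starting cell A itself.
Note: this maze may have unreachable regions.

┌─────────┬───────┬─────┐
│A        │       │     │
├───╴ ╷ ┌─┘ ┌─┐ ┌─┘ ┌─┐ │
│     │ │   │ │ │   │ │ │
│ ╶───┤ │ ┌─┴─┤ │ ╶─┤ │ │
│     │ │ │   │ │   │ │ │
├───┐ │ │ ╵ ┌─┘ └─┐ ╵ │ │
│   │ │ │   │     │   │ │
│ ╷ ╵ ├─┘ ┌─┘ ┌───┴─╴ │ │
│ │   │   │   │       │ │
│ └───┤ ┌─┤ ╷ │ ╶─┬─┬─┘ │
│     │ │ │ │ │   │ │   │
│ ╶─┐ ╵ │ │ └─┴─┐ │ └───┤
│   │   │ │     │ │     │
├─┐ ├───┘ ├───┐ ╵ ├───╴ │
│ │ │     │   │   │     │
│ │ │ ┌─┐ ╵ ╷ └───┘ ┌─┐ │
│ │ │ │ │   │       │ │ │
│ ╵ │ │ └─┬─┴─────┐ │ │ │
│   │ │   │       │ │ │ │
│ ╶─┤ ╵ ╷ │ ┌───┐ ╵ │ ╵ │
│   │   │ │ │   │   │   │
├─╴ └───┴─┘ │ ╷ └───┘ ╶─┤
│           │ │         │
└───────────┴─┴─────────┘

Using BFS/flood-fill to find all reachable cells from A:
Maze size: 12 × 12 = 144 total cells
1 cell(s) are walled off and cannot be reached from A.
Reachable cells: 143

Reachable region (· marks reachable cells):

┌─────────┬───────┬─────┐
│A · · · ·│· · · ·│· · ·│
├───╴ ╷ ┌─┘ ┌─┐ ┌─┘ ┌─┐ │
│· · ·│·│· ·│ │·│· ·│·│·│
│ ╶───┤ │ ┌─┴─┤ │ ╶─┤ │ │
│· · ·│·│·│· ·│·│· ·│·│·│
├───┐ │ │ ╵ ┌─┘ └─┐ ╵ │ │
│· ·│·│·│· ·│· · ·│· ·│·│
│ ╷ ╵ ├─┘ ┌─┘ ┌───┴─╴ │ │
│·│· ·│· ·│· ·│· · · ·│·│
│ └───┤ ┌─┤ ╷ │ ╶─┬─┬─┘ │
│· · ·│·│·│·│·│· ·│·│· ·│
│ ╶─┐ ╵ │ │ └─┴─┐ │ └───┤
│· ·│· ·│·│· · ·│·│· · ·│
├─┐ ├───┘ ├───┐ ╵ ├───╴ │
│·│·│· · ·│· ·│· ·│· · ·│
│ │ │ ┌─┐ ╵ ╷ └───┘ ┌─┐ │
│·│·│·│·│· ·│· · · ·│·│·│
│ ╵ │ │ └─┬─┴─────┐ │ │ │
│· ·│·│· ·│· · · ·│·│·│·│
│ ╶─┤ ╵ ╷ │ ┌───┐ ╵ │ ╵ │
│· ·│· ·│·│·│· ·│· ·│· ·│
├─╴ └───┴─┘ │ ╷ └───┘ ╶─┤
│· · · · · ·│·│· · · · ·│
└───────────┴─┴─────────┘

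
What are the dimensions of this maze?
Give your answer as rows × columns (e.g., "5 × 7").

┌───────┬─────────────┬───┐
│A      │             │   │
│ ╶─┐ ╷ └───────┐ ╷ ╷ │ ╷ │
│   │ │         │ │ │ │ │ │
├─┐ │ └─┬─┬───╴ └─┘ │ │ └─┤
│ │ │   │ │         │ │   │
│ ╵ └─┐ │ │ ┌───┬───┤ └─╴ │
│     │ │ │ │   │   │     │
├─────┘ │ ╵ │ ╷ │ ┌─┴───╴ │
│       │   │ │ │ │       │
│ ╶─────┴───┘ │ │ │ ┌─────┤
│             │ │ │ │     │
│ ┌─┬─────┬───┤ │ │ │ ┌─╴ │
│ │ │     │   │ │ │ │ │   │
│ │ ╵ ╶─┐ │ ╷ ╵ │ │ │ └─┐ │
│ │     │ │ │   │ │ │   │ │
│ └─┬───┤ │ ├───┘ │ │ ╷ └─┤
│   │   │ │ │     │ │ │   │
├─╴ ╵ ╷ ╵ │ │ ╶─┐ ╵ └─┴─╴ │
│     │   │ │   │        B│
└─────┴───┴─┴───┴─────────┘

Counting the maze dimensions:
Rows (vertical): 10
Columns (horizontal): 13
Dimensions: 10 × 13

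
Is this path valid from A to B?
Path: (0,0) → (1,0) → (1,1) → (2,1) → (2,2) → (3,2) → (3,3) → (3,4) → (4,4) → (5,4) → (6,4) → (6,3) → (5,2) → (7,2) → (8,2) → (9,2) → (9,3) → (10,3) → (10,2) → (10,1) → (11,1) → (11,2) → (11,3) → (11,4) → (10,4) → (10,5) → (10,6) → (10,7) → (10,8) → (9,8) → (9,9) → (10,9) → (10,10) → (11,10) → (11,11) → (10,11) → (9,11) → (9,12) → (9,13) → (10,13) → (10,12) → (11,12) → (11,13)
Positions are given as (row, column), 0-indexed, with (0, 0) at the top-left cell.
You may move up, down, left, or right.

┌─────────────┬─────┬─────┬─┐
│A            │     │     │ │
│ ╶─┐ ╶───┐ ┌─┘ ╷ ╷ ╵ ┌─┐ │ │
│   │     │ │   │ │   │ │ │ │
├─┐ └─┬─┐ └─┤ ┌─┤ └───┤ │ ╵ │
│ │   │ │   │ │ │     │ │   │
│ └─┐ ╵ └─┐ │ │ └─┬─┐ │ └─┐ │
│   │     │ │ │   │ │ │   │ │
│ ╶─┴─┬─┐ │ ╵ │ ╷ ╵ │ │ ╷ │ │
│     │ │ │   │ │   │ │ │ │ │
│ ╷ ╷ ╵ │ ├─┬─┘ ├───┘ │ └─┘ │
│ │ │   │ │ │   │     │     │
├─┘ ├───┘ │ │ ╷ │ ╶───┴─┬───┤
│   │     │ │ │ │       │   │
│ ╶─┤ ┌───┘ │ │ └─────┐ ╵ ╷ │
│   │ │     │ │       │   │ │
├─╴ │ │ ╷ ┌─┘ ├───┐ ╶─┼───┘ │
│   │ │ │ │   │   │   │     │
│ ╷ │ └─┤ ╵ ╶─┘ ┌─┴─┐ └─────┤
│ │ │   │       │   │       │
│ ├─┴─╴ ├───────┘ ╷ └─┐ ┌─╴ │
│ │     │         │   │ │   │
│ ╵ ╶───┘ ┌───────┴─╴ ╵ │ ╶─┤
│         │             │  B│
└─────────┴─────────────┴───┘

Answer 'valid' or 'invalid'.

Checking path validity:
Result: Invalid move at step 12: cannot move from (6, 3) to (5, 2).

invalid

Correct solution:

┌─────────────┬─────┬─────┬─┐
│A            │     │     │ │
│ ╶─┐ ╶───┐ ┌─┘ ╷ ╷ ╵ ┌─┐ │ │
│↳ ↓│     │ │   │ │   │ │ │ │
├─┐ └─┬─┐ └─┤ ┌─┤ └───┤ │ ╵ │
│ │↳ ↓│ │   │ │ │     │ │   │
│ └─┐ ╵ └─┐ │ │ └─┬─┐ │ └─┐ │
│   │↳ → ↓│ │ │   │ │ │   │ │
│ ╶─┴─┬─┐ │ ╵ │ ╷ ╵ │ │ ╷ │ │
│     │ │↓│   │ │   │ │ │ │ │
│ ╷ ╷ ╵ │ ├─┬─┘ ├───┘ │ └─┘ │
│ │ │   │↓│ │   │     │     │
├─┘ ├───┘ │ │ ╷ │ ╶───┴─┬───┤
│   │↓ ← ↲│ │ │ │       │   │
│ ╶─┤ ┌───┘ │ │ └─────┐ ╵ ╷ │
│   │↓│     │ │       │   │ │
├─╴ │ │ ╷ ┌─┘ ├───┐ ╶─┼───┘ │
│   │↓│ │ │   │   │   │     │
│ ╷ │ └─┤ ╵ ╶─┘ ┌─┴─┐ └─────┤
│ │ │↳ ↓│       │↱ ↓│  ↱ → ↓│
│ ├─┴─╴ ├───────┘ ╷ └─┐ ┌─╴ │
│ │↓ ← ↲│↱ → → → ↑│↳ ↓│↑│↓ ↲│
│ ╵ ╶───┘ ┌───────┴─╴ ╵ │ ╶─┤
│  ↳ → → ↑│          ↳ ↑│↳ B│
└─────────┴─────────────┴───┘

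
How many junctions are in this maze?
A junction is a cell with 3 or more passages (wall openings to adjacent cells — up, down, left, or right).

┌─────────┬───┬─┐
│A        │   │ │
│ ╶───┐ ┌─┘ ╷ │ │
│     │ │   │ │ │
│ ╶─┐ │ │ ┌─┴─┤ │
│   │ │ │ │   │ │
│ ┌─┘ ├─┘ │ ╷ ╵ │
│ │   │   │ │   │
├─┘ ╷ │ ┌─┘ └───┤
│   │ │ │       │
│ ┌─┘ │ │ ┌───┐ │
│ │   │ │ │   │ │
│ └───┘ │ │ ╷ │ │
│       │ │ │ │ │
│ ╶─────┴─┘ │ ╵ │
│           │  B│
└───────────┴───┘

Checking each cell for number of passages:

Junctions found (3+ passages):
  (0, 3): 3 passages
  (1, 0): 3 passages
  (2, 0): 3 passages
  (3, 2): 3 passages
  (4, 5): 3 passages
  (6, 0): 3 passages
Total junctions: 6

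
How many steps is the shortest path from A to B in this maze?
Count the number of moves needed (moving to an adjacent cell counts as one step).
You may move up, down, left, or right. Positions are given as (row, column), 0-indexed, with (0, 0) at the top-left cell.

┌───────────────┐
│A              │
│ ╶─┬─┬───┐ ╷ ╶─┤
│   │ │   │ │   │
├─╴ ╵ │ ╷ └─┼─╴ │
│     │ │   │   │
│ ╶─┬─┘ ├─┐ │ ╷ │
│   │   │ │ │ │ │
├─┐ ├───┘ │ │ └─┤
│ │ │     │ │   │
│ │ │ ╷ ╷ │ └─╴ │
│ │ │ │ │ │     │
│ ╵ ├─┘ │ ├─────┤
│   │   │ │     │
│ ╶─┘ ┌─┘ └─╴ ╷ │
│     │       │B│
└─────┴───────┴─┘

Using BFS to find shortest path:
Start: (0, 0), End: (7, 7)
Path found:
(0,0) → (1,0) → (1,1) → (2,1) → (2,0) → (3,0) → (3,1) → (4,1) → (5,1) → (6,1) → (6,0) → (7,0) → (7,1) → (7,2) → (6,2) → (6,3) → (5,3) → (4,3) → (4,4) → (5,4) → (6,4) → (7,4) → (7,5) → (7,6) → (6,6) → (6,7) → (7,7)
Number of steps: 26

Solution:

┌───────────────┐
│A              │
│ ╶─┬─┬───┐ ╷ ╶─┤
│↳ ↓│ │   │ │   │
├─╴ ╵ │ ╷ └─┼─╴ │
│↓ ↲  │ │   │   │
│ ╶─┬─┘ ├─┐ │ ╷ │
│↳ ↓│   │ │ │ │ │
├─┐ ├───┘ │ │ └─┤
│ │↓│  ↱ ↓│ │   │
│ │ │ ╷ ╷ │ └─╴ │
│ │↓│ │↑│↓│     │
│ ╵ ├─┘ │ ├─────┤
│↓ ↲│↱ ↑│↓│  ↱ ↓│
│ ╶─┘ ┌─┘ └─╴ ╷ │
│↳ → ↑│  ↳ → ↑│B│
└─────┴───────┴─┘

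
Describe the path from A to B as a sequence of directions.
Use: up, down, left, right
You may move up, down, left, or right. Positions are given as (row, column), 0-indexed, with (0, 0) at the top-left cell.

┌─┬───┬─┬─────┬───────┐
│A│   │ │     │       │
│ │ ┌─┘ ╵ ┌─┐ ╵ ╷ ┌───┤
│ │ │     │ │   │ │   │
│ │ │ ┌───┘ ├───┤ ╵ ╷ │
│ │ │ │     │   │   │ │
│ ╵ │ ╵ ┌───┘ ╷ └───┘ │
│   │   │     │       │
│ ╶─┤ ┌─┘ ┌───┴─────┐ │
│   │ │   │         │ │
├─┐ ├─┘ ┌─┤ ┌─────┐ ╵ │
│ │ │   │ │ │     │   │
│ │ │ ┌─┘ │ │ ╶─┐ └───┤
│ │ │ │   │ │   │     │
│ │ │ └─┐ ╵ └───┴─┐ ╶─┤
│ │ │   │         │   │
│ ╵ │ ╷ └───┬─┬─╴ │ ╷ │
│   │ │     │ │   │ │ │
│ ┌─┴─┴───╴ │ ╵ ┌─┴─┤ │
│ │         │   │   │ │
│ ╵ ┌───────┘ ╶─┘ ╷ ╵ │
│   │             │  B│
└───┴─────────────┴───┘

Finding the path and converting it to directions:
Path through cells: (0,0) → (1,0) → (2,0) → (3,0) → (4,0) → (4,1) → (5,1) → (6,1) → (7,1) → (8,1) → (8,0) → (9,0) → (10,0) → (10,1) → (9,1) → (9,2) → (9,3) → (9,4) → (9,5) → (8,5) → (8,4) → (8,3) → (7,3) → (7,2) → (6,2) → (5,2) → (5,3) → (4,3) → (4,4) → (3,4) → (3,5) → (3,6) → (2,6) → (2,7) → (3,7) → (3,8) → (3,9) → (3,10) → (4,10) → (5,10) → (5,9) → (4,9) → (4,8) → (4,7) → (4,6) → (4,5) → (5,5) → (6,5) → (7,5) → (7,6) → (7,7) → (7,8) → (8,8) → (8,7) → (9,7) → (9,6) → (10,6) → (10,7) → (10,8) → (9,8) → (9,9) → (10,9) → (10,10)
Directions: down, down, down, down, right, down, down, down, down, left, down, down, right, up, right, right, right, right, up, left, left, up, left, up, up, right, up, right, up, right, right, up, right, down, right, right, right, down, down, left, up, left, left, left, left, down, down, down, right, right, right, down, left, down, left, down, right, right, up, right, down, right

Solution:

┌─┬───┬─┬─────┬───────┐
│A│   │ │     │       │
│ │ ┌─┘ ╵ ┌─┐ ╵ ╷ ┌───┤
│↓│ │     │ │   │ │   │
│ │ │ ┌───┘ ├───┤ ╵ ╷ │
│↓│ │ │     │↱ ↓│   │ │
│ ╵ │ ╵ ┌───┘ ╷ └───┘ │
│↓  │   │↱ → ↑│↳ → → ↓│
│ ╶─┤ ┌─┘ ┌───┴─────┐ │
│↳ ↓│ │↱ ↑│↓ ← ← ← ↰│↓│
├─┐ ├─┘ ┌─┤ ┌─────┐ ╵ │
│ │↓│↱ ↑│ │↓│     │↑ ↲│
│ │ │ ┌─┘ │ │ ╶─┐ └───┤
│ │↓│↑│   │↓│   │     │
│ │ │ └─┐ ╵ └───┴─┐ ╶─┤
│ │↓│↑ ↰│  ↳ → → ↓│   │
│ ╵ │ ╷ └───┬─┬─╴ │ ╷ │
│↓ ↲│ │↑ ← ↰│ │↓ ↲│ │ │
│ ┌─┴─┴───╴ │ ╵ ┌─┴─┤ │
│↓│↱ → → → ↑│↓ ↲│↱ ↓│ │
│ ╵ ┌───────┘ ╶─┘ ╷ ╵ │
│↳ ↑│        ↳ → ↑│↳ B│
└───┴─────────────┴───┘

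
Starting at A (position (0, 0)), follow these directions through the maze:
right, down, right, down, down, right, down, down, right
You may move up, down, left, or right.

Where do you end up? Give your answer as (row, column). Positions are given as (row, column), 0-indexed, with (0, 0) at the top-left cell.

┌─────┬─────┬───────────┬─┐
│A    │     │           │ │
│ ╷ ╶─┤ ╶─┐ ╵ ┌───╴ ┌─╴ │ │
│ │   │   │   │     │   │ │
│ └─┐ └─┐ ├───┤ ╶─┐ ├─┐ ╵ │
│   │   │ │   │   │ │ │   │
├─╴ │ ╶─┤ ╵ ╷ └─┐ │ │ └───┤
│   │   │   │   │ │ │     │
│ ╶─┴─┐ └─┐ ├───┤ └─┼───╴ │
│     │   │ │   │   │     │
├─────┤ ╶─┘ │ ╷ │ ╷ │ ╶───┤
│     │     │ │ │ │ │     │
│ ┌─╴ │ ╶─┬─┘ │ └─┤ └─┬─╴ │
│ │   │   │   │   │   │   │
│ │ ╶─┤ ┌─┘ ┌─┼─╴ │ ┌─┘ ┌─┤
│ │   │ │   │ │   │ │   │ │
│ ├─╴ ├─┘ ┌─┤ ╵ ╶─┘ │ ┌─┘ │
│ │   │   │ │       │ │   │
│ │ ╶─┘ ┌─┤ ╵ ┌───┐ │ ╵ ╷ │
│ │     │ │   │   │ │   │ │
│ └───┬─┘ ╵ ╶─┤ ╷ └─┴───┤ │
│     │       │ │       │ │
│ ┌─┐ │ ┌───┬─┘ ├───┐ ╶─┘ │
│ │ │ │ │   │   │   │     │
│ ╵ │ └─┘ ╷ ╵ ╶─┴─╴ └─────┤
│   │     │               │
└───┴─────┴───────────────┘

Following directions step by step:
Start: (0, 0)
  right: (0, 0) → (0, 1)
  down: (0, 1) → (1, 1)
  right: (1, 1) → (1, 2)
  down: (1, 2) → (2, 2)
  down: (2, 2) → (3, 2)
  right: (3, 2) → (3, 3)
  down: (3, 3) → (4, 3)
  down: (4, 3) → (5, 3)
  right: (5, 3) → (5, 4)
Final position: (5, 4)

Path taken:

┌─────┬─────┬───────────┬─┐
│A ↓  │     │           │ │
│ ╷ ╶─┤ ╶─┐ ╵ ┌───╴ ┌─╴ │ │
│ │↳ ↓│   │   │     │   │ │
│ └─┐ └─┐ ├───┤ ╶─┐ ├─┐ ╵ │
│   │↓  │ │   │   │ │ │   │
├─╴ │ ╶─┤ ╵ ╷ └─┐ │ │ └───┤
│   │↳ ↓│   │   │ │ │     │
│ ╶─┴─┐ └─┐ ├───┤ └─┼───╴ │
│     │↓  │ │   │   │     │
├─────┤ ╶─┘ │ ╷ │ ╷ │ ╶───┤
│     │↳ B  │ │ │ │ │     │
│ ┌─╴ │ ╶─┬─┘ │ └─┤ └─┬─╴ │
│ │   │   │   │   │   │   │
│ │ ╶─┤ ┌─┘ ┌─┼─╴ │ ┌─┘ ┌─┤
│ │   │ │   │ │   │ │   │ │
│ ├─╴ ├─┘ ┌─┤ ╵ ╶─┘ │ ┌─┘ │
│ │   │   │ │       │ │   │
│ │ ╶─┘ ┌─┤ ╵ ┌───┐ │ ╵ ╷ │
│ │     │ │   │   │ │   │ │
│ └───┬─┘ ╵ ╶─┤ ╷ └─┴───┤ │
│     │       │ │       │ │
│ ┌─┐ │ ┌───┬─┘ ├───┐ ╶─┘ │
│ │ │ │ │   │   │   │     │
│ ╵ │ └─┘ ╷ ╵ ╶─┴─╴ └─────┤
│   │     │               │
└───┴─────┴───────────────┘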